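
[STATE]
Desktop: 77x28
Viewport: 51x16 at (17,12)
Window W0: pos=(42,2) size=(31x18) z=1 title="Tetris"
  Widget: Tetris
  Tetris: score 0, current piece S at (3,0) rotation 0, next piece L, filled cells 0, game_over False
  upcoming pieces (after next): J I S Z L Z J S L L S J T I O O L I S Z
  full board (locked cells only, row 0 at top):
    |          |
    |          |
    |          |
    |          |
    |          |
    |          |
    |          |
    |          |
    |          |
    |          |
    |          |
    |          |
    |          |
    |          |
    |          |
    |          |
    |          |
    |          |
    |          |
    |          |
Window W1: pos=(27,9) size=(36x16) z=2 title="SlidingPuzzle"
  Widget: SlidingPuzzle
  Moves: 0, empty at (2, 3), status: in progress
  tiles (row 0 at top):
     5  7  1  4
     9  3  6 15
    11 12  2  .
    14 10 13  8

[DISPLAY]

          ┃┌────┬────┬────┬────┐             ┃     
          ┃│  5 │  7 │  1 │  4 │             ┃     
          ┃├────┼────┼────┼────┤             ┃     
          ┃│  9 │  3 │  6 │ 15 │             ┃     
          ┃├────┼────┼────┼────┤             ┃     
          ┃│ 11 │ 12 │  2 │    │             ┃     
          ┃├────┼────┼────┼────┤             ┃     
          ┃│ 14 │ 10 │ 13 │  8 │             ┃━━━━━
          ┃└────┴────┴────┴────┘             ┃     
          ┃Moves: 0                          ┃     
          ┃                                  ┃     
          ┃                                  ┃     
          ┗━━━━━━━━━━━━━━━━━━━━━━━━━━━━━━━━━━┛     
                                                   
                                                   
                                                   


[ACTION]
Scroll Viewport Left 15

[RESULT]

                         ┃┌────┬────┬────┬────┐    
                         ┃│  5 │  7 │  1 │  4 │    
                         ┃├────┼────┼────┼────┤    
                         ┃│  9 │  3 │  6 │ 15 │    
                         ┃├────┼────┼────┼────┤    
                         ┃│ 11 │ 12 │  2 │    │    
                         ┃├────┼────┼────┼────┤    
                         ┃│ 14 │ 10 │ 13 │  8 │    
                         ┃└────┴────┴────┴────┘    
                         ┃Moves: 0                 
                         ┃                         
                         ┃                         
                         ┗━━━━━━━━━━━━━━━━━━━━━━━━━
                                                   
                                                   
                                                   


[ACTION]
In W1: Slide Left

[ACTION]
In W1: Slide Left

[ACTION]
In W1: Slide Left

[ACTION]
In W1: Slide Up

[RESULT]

                         ┃┌────┬────┬────┬────┐    
                         ┃│  5 │  7 │  1 │  4 │    
                         ┃├────┼────┼────┼────┤    
                         ┃│  9 │  3 │  6 │ 15 │    
                         ┃├────┼────┼────┼────┤    
                         ┃│ 11 │ 12 │  2 │  8 │    
                         ┃├────┼────┼────┼────┤    
                         ┃│ 14 │ 10 │ 13 │    │    
                         ┃└────┴────┴────┴────┘    
                         ┃Moves: 1                 
                         ┃                         
                         ┃                         
                         ┗━━━━━━━━━━━━━━━━━━━━━━━━━
                                                   
                                                   
                                                   


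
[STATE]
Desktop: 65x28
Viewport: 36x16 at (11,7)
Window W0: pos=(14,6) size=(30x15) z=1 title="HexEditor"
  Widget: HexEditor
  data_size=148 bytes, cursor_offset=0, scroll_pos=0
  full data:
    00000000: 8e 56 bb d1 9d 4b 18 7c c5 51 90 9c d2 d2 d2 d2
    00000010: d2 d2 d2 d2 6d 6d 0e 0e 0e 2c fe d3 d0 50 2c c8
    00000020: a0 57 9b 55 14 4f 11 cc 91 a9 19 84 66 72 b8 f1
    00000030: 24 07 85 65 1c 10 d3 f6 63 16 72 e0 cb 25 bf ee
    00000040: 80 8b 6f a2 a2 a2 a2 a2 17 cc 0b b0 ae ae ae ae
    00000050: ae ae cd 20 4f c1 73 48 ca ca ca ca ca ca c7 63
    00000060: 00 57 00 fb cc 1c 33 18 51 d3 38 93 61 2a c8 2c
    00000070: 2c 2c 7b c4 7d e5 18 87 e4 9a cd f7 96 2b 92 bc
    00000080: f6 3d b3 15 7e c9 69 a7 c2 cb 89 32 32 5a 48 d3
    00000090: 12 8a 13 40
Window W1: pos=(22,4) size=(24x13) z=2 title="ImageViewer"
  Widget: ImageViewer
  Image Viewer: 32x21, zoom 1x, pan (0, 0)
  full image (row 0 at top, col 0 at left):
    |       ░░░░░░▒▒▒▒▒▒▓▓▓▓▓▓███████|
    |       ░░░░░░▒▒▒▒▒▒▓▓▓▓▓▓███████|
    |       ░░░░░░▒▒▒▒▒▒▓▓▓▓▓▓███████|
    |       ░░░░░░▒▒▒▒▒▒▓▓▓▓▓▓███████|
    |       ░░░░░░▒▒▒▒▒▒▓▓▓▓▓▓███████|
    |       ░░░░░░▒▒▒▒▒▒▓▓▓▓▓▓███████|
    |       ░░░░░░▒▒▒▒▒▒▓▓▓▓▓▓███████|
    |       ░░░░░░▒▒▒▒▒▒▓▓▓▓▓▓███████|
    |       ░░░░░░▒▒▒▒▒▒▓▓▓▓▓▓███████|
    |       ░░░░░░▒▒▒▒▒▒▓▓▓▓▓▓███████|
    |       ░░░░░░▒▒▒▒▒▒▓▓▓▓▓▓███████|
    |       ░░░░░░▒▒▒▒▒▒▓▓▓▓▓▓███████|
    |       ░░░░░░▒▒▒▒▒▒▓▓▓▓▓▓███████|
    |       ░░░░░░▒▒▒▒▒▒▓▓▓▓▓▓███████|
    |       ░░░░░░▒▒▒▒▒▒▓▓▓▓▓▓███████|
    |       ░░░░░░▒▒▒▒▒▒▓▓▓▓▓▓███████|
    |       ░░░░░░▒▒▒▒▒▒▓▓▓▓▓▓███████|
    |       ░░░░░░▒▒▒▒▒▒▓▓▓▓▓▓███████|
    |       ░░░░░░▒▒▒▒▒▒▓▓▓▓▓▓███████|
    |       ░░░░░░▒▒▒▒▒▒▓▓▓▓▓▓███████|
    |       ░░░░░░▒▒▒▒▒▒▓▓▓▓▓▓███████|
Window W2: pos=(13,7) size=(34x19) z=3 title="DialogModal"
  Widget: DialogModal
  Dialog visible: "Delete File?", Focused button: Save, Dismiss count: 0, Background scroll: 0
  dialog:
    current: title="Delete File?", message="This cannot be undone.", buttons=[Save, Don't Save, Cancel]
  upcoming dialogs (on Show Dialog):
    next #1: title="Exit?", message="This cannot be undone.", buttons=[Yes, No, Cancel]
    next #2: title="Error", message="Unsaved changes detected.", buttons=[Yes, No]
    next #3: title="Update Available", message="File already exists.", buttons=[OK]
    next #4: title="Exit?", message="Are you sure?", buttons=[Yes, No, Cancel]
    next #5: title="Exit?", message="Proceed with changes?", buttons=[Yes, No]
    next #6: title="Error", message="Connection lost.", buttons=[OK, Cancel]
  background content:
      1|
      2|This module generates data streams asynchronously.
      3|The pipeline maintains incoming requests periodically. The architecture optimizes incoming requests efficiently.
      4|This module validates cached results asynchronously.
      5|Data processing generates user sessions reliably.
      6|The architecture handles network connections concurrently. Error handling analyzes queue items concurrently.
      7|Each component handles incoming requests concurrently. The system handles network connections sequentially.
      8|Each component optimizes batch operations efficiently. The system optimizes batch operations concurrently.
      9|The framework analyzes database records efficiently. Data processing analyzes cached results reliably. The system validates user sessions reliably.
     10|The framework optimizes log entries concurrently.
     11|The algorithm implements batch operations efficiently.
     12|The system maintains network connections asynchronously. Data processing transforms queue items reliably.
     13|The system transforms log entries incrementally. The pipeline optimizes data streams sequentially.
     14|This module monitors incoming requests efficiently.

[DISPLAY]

  ┏━━━━━━━━━━━━━━━━━━━━━━━━━━━━━━━━┓
  ┃ DialogModal                    ┃
  ┠────────────────────────────────┨
  ┃                                ┃
  ┃This module generates data strea┃
  ┃The pipeline maintains incoming ┃
  ┃This module validates cached res┃
  ┃Data processing generates user s┃
  ┃Th┌──────────────────────────┐rk┃
  ┃Ea│       Delete File?       │g ┃
  ┃Ea│  This cannot be undone.  │ o┃
  ┃Th│[Save]  Don't Save   Cance│e ┃
  ┃Th└──────────────────────────┘tr┃
  ┃The algorithm implements batch o┃
  ┃The system maintains network con┃
  ┃The system transforms log entrie┃


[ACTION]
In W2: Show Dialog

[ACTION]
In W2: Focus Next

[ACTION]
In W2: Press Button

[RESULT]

  ┏━━━━━━━━━━━━━━━━━━━━━━━━━━━━━━━━┓
  ┃ DialogModal                    ┃
  ┠────────────────────────────────┨
  ┃                                ┃
  ┃This module generates data strea┃
  ┃The pipeline maintains incoming ┃
  ┃This module validates cached res┃
  ┃Data processing generates user s┃
  ┃The architecture handles network┃
  ┃Each component handles incoming ┃
  ┃Each component optimizes batch o┃
  ┃The framework analyzes database ┃
  ┃The framework optimizes log entr┃
  ┃The algorithm implements batch o┃
  ┃The system maintains network con┃
  ┃The system transforms log entrie┃


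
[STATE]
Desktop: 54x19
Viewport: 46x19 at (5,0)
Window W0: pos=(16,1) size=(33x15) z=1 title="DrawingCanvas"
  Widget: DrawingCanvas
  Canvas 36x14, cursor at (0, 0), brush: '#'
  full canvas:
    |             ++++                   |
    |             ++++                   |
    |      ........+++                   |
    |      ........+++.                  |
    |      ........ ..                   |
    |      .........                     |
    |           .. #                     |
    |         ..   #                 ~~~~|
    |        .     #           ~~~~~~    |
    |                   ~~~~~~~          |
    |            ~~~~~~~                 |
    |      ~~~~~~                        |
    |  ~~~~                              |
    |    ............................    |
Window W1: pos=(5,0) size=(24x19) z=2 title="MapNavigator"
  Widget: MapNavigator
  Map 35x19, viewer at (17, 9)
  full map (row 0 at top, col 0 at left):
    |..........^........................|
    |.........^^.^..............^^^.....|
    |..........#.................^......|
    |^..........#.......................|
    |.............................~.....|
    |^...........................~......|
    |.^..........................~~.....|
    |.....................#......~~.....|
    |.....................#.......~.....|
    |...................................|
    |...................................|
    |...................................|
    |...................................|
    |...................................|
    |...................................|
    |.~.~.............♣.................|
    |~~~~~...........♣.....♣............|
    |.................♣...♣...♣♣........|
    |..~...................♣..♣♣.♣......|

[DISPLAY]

┏━━━━━━━━━━━━━━━━━━━━━━┓                      
┃ MapNavigator         ┃━━━━━━━━━━━━━━━━━━━┓  
┠──────────────────────┨as                 ┃  
┃....#.................┃───────────────────┨  
┃.....#................┃ ++++              ┃  
┃......................┃ ++++              ┃  
┃......................┃..+++              ┃  
┃......................┃..+++.             ┃  
┃...............#......┃.. ..              ┃  
┃...............#......┃...                ┃  
┃...........@..........┃. #                ┃  
┃......................┃  #                ┃  
┃......................┃  #           ~~~~~┃  
┃......................┃       ~~~~~~~     ┃  
┃......................┃~~~~~~~            ┃  
┃......................┃━━━━━━━━━━━━━━━━━━━┛  
┃...........♣..........┃                      
┃..........♣.....♣.....┃                      
┗━━━━━━━━━━━━━━━━━━━━━━┛                      


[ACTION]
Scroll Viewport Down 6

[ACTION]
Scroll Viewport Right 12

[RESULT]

━━━━━━━━━━━━━━━━━━━━┓                         
apNavigator         ┃━━━━━━━━━━━━━━━━━━━┓     
────────────────────┨as                 ┃     
..#.................┃───────────────────┨     
...#................┃ ++++              ┃     
....................┃ ++++              ┃     
....................┃..+++              ┃     
....................┃..+++.             ┃     
.............#......┃.. ..              ┃     
.............#......┃...                ┃     
.........@..........┃. #                ┃     
....................┃  #                ┃     
....................┃  #           ~~~~~┃     
....................┃       ~~~~~~~     ┃     
....................┃~~~~~~~            ┃     
....................┃━━━━━━━━━━━━━━━━━━━┛     
.........♣..........┃                         
........♣.....♣.....┃                         
━━━━━━━━━━━━━━━━━━━━┛                         


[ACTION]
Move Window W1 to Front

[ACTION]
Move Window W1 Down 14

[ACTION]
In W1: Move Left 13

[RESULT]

━━━━━━━━━━━━━━━━━━━━┓                         
apNavigator         ┃━━━━━━━━━━━━━━━━━━━┓     
────────────────────┨as                 ┃     
     ..........#....┃───────────────────┨     
     ^..........#...┃ ++++              ┃     
     ...............┃ ++++              ┃     
     ^..............┃..+++              ┃     
     .^.............┃..+++.             ┃     
     ...............┃.. ..              ┃     
     ...............┃...                ┃     
     ....@..........┃. #                ┃     
     ...............┃  #                ┃     
     ...............┃  #           ~~~~~┃     
     ...............┃       ~~~~~~~     ┃     
     ...............┃~~~~~~~            ┃     
     ...............┃━━━━━━━━━━━━━━━━━━━┛     
     .~.~...........┃                         
     ~~~~~..........┃                         
━━━━━━━━━━━━━━━━━━━━┛                         


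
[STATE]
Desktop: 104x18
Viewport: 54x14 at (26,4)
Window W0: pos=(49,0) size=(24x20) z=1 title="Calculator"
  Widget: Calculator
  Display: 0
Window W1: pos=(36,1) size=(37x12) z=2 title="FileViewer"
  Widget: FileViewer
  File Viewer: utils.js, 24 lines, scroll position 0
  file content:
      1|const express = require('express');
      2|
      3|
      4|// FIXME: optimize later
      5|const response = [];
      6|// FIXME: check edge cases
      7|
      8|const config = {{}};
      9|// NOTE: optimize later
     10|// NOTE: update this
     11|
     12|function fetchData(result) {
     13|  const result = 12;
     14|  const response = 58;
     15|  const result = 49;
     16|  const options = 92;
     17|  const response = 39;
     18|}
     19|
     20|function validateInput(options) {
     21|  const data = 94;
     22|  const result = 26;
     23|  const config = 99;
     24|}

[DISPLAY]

          ┃const express = require('express')▲┃       
          ┃                                  █┃       
          ┃                                  ░┃       
          ┃// FIXME: optimize later          ░┃       
          ┃const response = [];              ░┃       
          ┃// FIXME: check edge cases        ░┃       
          ┃                                  ░┃       
          ┃const config = {{}};              ▼┃       
          ┗━━━━━━━━━━━━━━━━━━━━━━━━━━━━━━━━━━━┛       
                       ┃│ C │ MC│ MR│ M+│     ┃       
                       ┃└───┴───┴───┴───┘     ┃       
                       ┃                      ┃       
                       ┃                      ┃       
                       ┃                      ┃       


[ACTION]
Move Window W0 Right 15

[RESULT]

          ┃const express = require('express')▲┃┬───┬──
          ┃                                  █┃│ 9 │ ÷
          ┃                                  ░┃┼───┼──
          ┃// FIXME: optimize later          ░┃│ 6 │ ×
          ┃const response = [];              ░┃┼───┼──
          ┃// FIXME: check edge cases        ░┃│ 3 │ -
          ┃                                  ░┃┼───┼──
          ┃const config = {{}};              ▼┃│ = │ +
          ┗━━━━━━━━━━━━━━━━━━━━━━━━━━━━━━━━━━━┛┼───┼──
                                      ┃│ C │ MC│ MR│ M
                                      ┃└───┴───┴───┴──
                                      ┃               
                                      ┃               
                                      ┃               


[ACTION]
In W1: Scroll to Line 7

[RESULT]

          ┃                                  ▲┃┬───┬──
          ┃const config = {{}};              ░┃│ 9 │ ÷
          ┃// NOTE: optimize later           ░┃┼───┼──
          ┃// NOTE: update this              █┃│ 6 │ ×
          ┃                                  ░┃┼───┼──
          ┃function fetchData(result) {      ░┃│ 3 │ -
          ┃  const result = 12;              ░┃┼───┼──
          ┃  const response = 58;            ▼┃│ = │ +
          ┗━━━━━━━━━━━━━━━━━━━━━━━━━━━━━━━━━━━┛┼───┼──
                                      ┃│ C │ MC│ MR│ M
                                      ┃└───┴───┴───┴──
                                      ┃               
                                      ┃               
                                      ┃               


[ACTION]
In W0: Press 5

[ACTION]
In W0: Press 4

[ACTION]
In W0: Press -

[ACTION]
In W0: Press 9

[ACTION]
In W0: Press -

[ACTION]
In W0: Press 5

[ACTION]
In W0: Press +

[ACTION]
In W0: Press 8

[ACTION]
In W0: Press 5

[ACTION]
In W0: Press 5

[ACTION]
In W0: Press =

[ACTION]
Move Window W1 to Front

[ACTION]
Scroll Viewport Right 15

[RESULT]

                              ▲┃┬───┬───┐     ┃       
t config = {{}};              ░┃│ 9 │ ÷ │     ┃       
OTE: optimize later           ░┃┼───┼───┤     ┃       
OTE: update this              █┃│ 6 │ × │     ┃       
                              ░┃┼───┼───┤     ┃       
tion fetchData(result) {      ░┃│ 3 │ - │     ┃       
nst result = 12;              ░┃┼───┼───┤     ┃       
nst response = 58;            ▼┃│ = │ + │     ┃       
━━━━━━━━━━━━━━━━━━━━━━━━━━━━━━━┛┼───┼───┤     ┃       
                       ┃│ C │ MC│ MR│ M+│     ┃       
                       ┃└───┴───┴───┴───┘     ┃       
                       ┃                      ┃       
                       ┃                      ┃       
                       ┃                      ┃       


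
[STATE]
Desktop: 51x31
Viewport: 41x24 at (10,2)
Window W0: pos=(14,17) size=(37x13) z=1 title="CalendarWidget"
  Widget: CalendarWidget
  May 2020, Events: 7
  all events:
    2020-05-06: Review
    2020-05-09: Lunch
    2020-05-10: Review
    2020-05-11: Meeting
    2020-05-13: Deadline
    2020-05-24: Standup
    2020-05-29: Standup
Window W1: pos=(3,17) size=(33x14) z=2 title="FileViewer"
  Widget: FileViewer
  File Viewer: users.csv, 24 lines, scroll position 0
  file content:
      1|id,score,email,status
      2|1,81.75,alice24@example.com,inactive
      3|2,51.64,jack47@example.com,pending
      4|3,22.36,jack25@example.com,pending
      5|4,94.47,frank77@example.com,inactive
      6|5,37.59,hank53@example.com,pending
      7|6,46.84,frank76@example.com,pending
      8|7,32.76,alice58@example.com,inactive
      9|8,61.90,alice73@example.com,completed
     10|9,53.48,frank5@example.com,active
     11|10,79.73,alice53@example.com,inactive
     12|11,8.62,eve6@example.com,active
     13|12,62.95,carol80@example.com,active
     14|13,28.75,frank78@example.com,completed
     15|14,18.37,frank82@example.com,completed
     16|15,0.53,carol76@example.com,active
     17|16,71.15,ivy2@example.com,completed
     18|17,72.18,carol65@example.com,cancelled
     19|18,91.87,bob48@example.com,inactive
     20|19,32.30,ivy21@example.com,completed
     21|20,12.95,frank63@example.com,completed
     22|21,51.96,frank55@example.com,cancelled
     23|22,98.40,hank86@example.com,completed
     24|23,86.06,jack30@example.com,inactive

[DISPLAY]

                                         
                                         
                                         
                                         
                                         
                                         
                                         
                                         
                                         
                                         
                                         
                                         
                                         
                                         
                                         
━━━━━━━━━━━━━━━━━━━━━━━━━┓━━━━━━━━━━━━━━┓
iewer                    ┃              ┃
─────────────────────────┨──────────────┨
re,email,status         ▲┃0             ┃
5,alice24@example.com,in█┃              ┃
4,jack47@example.com,pen░┃              ┃
6,jack25@example.com,pen░┃0*            ┃
7,frank77@example.com,in░┃7             ┃
9,hank53@example.com,pen░┃              ┃


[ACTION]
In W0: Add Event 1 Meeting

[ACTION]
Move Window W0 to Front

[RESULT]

                                         
                                         
                                         
                                         
                                         
                                         
                                         
                                         
                                         
                                         
                                         
                                         
                                         
                                         
                                         
━━━━┏━━━━━━━━━━━━━━━━━━━━━━━━━━━━━━━━━━━┓
iewe┃ CalendarWidget                    ┃
────┠───────────────────────────────────┨
re,e┃              May 2020             ┃
5,al┃Mo Tu We Th Fr Sa Su               ┃
4,ja┃             1*  2  3              ┃
6,ja┃ 4  5  6*  7  8  9* 10*            ┃
7,fr┃11* 12 13* 14 15 16 17             ┃
9,ha┃18 19 20 21 22 23 24*              ┃


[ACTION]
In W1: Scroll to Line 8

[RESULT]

                                         
                                         
                                         
                                         
                                         
                                         
                                         
                                         
                                         
                                         
                                         
                                         
                                         
                                         
                                         
━━━━┏━━━━━━━━━━━━━━━━━━━━━━━━━━━━━━━━━━━┓
iewe┃ CalendarWidget                    ┃
────┠───────────────────────────────────┨
6,al┃              May 2020             ┃
0,al┃Mo Tu We Th Fr Sa Su               ┃
8,fr┃             1*  2  3              ┃
73,a┃ 4  5  6*  7  8  9* 10*            ┃
2,ev┃11* 12 13* 14 15 16 17             ┃
95,c┃18 19 20 21 22 23 24*              ┃


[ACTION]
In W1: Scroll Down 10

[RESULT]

                                         
                                         
                                         
                                         
                                         
                                         
                                         
                                         
                                         
                                         
                                         
                                         
                                         
                                         
                                         
━━━━┏━━━━━━━━━━━━━━━━━━━━━━━━━━━━━━━━━━━┓
iewe┃ CalendarWidget                    ┃
────┠───────────────────────────────────┨
37,f┃              May 2020             ┃
3,ca┃Mo Tu We Th Fr Sa Su               ┃
15,i┃             1*  2  3              ┃
18,c┃ 4  5  6*  7  8  9* 10*            ┃
87,b┃11* 12 13* 14 15 16 17             ┃
30,i┃18 19 20 21 22 23 24*              ┃


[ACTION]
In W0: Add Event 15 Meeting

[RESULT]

                                         
                                         
                                         
                                         
                                         
                                         
                                         
                                         
                                         
                                         
                                         
                                         
                                         
                                         
                                         
━━━━┏━━━━━━━━━━━━━━━━━━━━━━━━━━━━━━━━━━━┓
iewe┃ CalendarWidget                    ┃
────┠───────────────────────────────────┨
37,f┃              May 2020             ┃
3,ca┃Mo Tu We Th Fr Sa Su               ┃
15,i┃             1*  2  3              ┃
18,c┃ 4  5  6*  7  8  9* 10*            ┃
87,b┃11* 12 13* 14 15* 16 17            ┃
30,i┃18 19 20 21 22 23 24*              ┃


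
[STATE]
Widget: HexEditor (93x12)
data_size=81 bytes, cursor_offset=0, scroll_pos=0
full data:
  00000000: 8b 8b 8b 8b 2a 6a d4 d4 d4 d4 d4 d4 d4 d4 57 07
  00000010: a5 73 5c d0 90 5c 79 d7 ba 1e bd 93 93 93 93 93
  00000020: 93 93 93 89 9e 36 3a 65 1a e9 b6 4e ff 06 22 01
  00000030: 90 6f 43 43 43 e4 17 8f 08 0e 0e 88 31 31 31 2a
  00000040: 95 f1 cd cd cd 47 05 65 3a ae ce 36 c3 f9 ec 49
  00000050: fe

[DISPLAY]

00000000  8B 8b 8b 8b 2a 6a d4 d4  d4 d4 d4 d4 d4 d4 57 07  |....*j........W.|               
00000010  a5 73 5c d0 90 5c 79 d7  ba 1e bd 93 93 93 93 93  |.s\..\y.........|               
00000020  93 93 93 89 9e 36 3a 65  1a e9 b6 4e ff 06 22 01  |.....6:e...N..".|               
00000030  90 6f 43 43 43 e4 17 8f  08 0e 0e 88 31 31 31 2a  |.oCCC.......111*|               
00000040  95 f1 cd cd cd 47 05 65  3a ae ce 36 c3 f9 ec 49  |.....G.e:..6...I|               
00000050  fe                                                |.               |               
                                                                                             
                                                                                             
                                                                                             
                                                                                             
                                                                                             
                                                                                             


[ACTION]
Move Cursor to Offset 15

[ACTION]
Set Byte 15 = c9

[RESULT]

00000000  8b 8b 8b 8b 2a 6a d4 d4  d4 d4 d4 d4 d4 d4 57 C9  |....*j........W.|               
00000010  a5 73 5c d0 90 5c 79 d7  ba 1e bd 93 93 93 93 93  |.s\..\y.........|               
00000020  93 93 93 89 9e 36 3a 65  1a e9 b6 4e ff 06 22 01  |.....6:e...N..".|               
00000030  90 6f 43 43 43 e4 17 8f  08 0e 0e 88 31 31 31 2a  |.oCCC.......111*|               
00000040  95 f1 cd cd cd 47 05 65  3a ae ce 36 c3 f9 ec 49  |.....G.e:..6...I|               
00000050  fe                                                |.               |               
                                                                                             
                                                                                             
                                                                                             
                                                                                             
                                                                                             
                                                                                             


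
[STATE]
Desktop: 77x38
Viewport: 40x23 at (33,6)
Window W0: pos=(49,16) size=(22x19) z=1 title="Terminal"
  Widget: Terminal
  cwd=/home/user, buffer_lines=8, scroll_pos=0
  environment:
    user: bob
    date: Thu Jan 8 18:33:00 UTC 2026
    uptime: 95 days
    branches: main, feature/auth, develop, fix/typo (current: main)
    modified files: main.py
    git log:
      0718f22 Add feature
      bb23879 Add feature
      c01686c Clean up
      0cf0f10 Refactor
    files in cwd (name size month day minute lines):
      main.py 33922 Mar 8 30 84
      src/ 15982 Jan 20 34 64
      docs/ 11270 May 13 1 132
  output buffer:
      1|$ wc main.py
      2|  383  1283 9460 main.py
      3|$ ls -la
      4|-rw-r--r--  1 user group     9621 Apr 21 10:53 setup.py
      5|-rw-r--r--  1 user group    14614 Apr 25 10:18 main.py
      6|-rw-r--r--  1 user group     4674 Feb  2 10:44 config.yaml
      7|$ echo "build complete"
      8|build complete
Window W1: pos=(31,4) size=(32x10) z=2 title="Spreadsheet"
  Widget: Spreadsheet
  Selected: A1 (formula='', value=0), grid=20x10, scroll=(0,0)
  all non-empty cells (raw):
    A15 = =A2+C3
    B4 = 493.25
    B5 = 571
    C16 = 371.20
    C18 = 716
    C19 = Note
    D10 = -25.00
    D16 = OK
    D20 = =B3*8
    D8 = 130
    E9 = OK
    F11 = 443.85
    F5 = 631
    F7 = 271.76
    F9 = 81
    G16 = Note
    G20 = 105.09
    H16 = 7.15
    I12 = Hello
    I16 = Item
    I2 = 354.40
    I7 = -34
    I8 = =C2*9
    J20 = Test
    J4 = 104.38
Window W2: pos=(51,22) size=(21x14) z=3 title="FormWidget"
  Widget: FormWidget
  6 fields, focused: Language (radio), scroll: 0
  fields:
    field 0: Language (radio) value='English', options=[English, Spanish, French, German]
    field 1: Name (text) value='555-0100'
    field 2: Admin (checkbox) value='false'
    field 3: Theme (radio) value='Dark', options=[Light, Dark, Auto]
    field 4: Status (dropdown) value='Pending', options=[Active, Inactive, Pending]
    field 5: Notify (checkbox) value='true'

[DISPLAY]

─────────────────────────────┨          
1:                           ┃          
      A       B       C      ┃          
-----------------------------┃          
 1      [0]       0       0  ┃          
 2        0       0       0  ┃          
 3        0       0       0  ┃          
━━━━━━━━━━━━━━━━━━━━━━━━━━━━━┛          
                                        
                                        
                ┏━━━━━━━━━━━━━━━━━━━━┓  
                ┃ Terminal           ┃  
                ┠────────────────────┨  
                ┃$ wc main.py        ┃  
                ┃  383  1283 9460 mai┃  
                ┃$ ls -la            ┃  
                ┃-┏━━━━━━━━━━━━━━━━━━━┓ 
                ┃-┃ FormWidget        ┃ 
                ┃-┠───────────────────┨ 
                ┃$┃> Language:   (●) E┃ 
                ┃b┃  Name:       [555]┃ 
                ┃$┃  Admin:      [ ]  ┃ 
                ┃ ┃  Theme:      ( ) L┃ 


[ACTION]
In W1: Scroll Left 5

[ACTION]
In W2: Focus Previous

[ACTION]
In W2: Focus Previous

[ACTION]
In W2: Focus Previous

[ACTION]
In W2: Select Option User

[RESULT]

─────────────────────────────┨          
1:                           ┃          
      A       B       C      ┃          
-----------------------------┃          
 1      [0]       0       0  ┃          
 2        0       0       0  ┃          
 3        0       0       0  ┃          
━━━━━━━━━━━━━━━━━━━━━━━━━━━━━┛          
                                        
                                        
                ┏━━━━━━━━━━━━━━━━━━━━┓  
                ┃ Terminal           ┃  
                ┠────────────────────┨  
                ┃$ wc main.py        ┃  
                ┃  383  1283 9460 mai┃  
                ┃$ ls -la            ┃  
                ┃-┏━━━━━━━━━━━━━━━━━━━┓ 
                ┃-┃ FormWidget        ┃ 
                ┃-┠───────────────────┨ 
                ┃$┃  Language:   (●) E┃ 
                ┃b┃  Name:       [555]┃ 
                ┃$┃  Admin:      [ ]  ┃ 
                ┃ ┃> Theme:      ( ) L┃ 


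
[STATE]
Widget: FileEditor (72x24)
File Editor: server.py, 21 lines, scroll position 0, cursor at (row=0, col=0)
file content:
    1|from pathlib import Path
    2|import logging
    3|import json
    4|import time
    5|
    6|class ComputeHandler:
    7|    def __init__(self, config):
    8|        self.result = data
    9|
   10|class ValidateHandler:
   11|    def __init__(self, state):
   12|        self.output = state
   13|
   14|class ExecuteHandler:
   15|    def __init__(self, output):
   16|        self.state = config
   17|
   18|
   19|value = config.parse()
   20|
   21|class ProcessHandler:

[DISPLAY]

█rom pathlib import Path                                               ▲
import logging                                                         █
import json                                                            ░
import time                                                            ░
                                                                       ░
class ComputeHandler:                                                  ░
    def __init__(self, config):                                        ░
        self.result = data                                             ░
                                                                       ░
class ValidateHandler:                                                 ░
    def __init__(self, state):                                         ░
        self.output = state                                            ░
                                                                       ░
class ExecuteHandler:                                                  ░
    def __init__(self, output):                                        ░
        self.state = config                                            ░
                                                                       ░
                                                                       ░
value = config.parse()                                                 ░
                                                                       ░
class ProcessHandler:                                                  ░
                                                                       ░
                                                                       ░
                                                                       ▼


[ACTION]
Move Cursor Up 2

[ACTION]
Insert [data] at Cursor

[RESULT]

data█rom pathlib import Path                                           ▲
import logging                                                         █
import json                                                            ░
import time                                                            ░
                                                                       ░
class ComputeHandler:                                                  ░
    def __init__(self, config):                                        ░
        self.result = data                                             ░
                                                                       ░
class ValidateHandler:                                                 ░
    def __init__(self, state):                                         ░
        self.output = state                                            ░
                                                                       ░
class ExecuteHandler:                                                  ░
    def __init__(self, output):                                        ░
        self.state = config                                            ░
                                                                       ░
                                                                       ░
value = config.parse()                                                 ░
                                                                       ░
class ProcessHandler:                                                  ░
                                                                       ░
                                                                       ░
                                                                       ▼


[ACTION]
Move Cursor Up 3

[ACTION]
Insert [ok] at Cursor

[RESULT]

dataok█rom pathlib import Path                                         ▲
import logging                                                         █
import json                                                            ░
import time                                                            ░
                                                                       ░
class ComputeHandler:                                                  ░
    def __init__(self, config):                                        ░
        self.result = data                                             ░
                                                                       ░
class ValidateHandler:                                                 ░
    def __init__(self, state):                                         ░
        self.output = state                                            ░
                                                                       ░
class ExecuteHandler:                                                  ░
    def __init__(self, output):                                        ░
        self.state = config                                            ░
                                                                       ░
                                                                       ░
value = config.parse()                                                 ░
                                                                       ░
class ProcessHandler:                                                  ░
                                                                       ░
                                                                       ░
                                                                       ▼
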